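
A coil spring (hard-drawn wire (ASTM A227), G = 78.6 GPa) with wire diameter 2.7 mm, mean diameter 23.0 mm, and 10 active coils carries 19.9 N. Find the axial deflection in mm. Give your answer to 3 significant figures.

k = Gd⁴/(8D³N_a) = (78.6×10³)(2.7⁴)/(8·23.0³·10) = 4.2915 N/mm
δ = F/k = 19.9 / 4.2915 = 4.6371 mm

4.64 mm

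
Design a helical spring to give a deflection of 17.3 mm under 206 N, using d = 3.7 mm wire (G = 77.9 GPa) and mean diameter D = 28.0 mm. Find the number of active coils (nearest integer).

Required rate k = F/δ = 206/17.3 = 11.908 N/mm
N_a = Gd⁴/(8D³k) = (77.9×10³ × 3.7⁴)/(8 × 28.0³ × 11.908)
    = 1.45997e+07 / 2.09115e+06 = 6.982 → 7 coils

7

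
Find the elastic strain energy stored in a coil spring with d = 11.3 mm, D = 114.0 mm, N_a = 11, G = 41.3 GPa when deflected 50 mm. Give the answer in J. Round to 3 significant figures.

k = Gd⁴/(8D³N_a) = (41.3×10³)(11.3⁴)/(8·114.0³·11) = 5.165 N/mm
U = ½kδ² = 0.5 × 5.165 × 50² = 6456.2 N·mm = 6.4562 J

6.46 J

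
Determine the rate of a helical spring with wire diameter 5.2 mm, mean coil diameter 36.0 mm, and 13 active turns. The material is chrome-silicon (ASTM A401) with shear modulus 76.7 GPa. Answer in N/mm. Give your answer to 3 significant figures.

k = Gd⁴/(8D³N_a) = (76.7×10³ × 5.2⁴) / (8 × 36.0³ × 13)
  = 5.60801e+07 / 4.85222e+06 = 11.558 N/mm

11.6 N/mm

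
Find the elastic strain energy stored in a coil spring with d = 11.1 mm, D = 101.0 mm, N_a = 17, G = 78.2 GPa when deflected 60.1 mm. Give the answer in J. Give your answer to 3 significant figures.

k = Gd⁴/(8D³N_a) = (78.2×10³)(11.1⁴)/(8·101.0³·17) = 8.4722 N/mm
U = ½kδ² = 0.5 × 8.4722 × 60.1² = 15301 N·mm = 15.301 J

15.3 J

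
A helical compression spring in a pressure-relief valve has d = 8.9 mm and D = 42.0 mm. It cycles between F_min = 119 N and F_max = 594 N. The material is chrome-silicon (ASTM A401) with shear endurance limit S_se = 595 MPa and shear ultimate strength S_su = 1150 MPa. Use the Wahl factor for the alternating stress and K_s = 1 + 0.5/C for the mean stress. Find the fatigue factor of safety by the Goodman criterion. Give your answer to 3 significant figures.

7.54

C = D/d = 42.0/8.9 = 4.7191; K_W = (4C−1)/(4C−4)+0.615/C = 1.3320; K_s = 1+0.5/C = 1.1060
F_a = (F_max−F_min)/2 = 237.5 N; F_m = (F_max+F_min)/2 = 356.5 N
τ_a = K_W·8F_aD/(πd³) = 1.3320 × 36.032 = 47.993 MPa
τ_m = K_s·8F_mD/(πd³) = 1.1060 × 54.085 = 59.816 MPa
Goodman: 1/n_f = τ_a/S_se + τ_m/S_su = 47.993/595 + 59.816/1150 = 0.08066 + 0.05201 = 0.13267
n_f = 1/0.13267 = 7.537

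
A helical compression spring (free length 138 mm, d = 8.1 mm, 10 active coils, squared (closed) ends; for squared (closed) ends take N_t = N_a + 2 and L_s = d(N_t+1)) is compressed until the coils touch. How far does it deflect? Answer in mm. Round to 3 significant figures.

N_t = 12; L_s = 8.1·13 = 105.3 mm
δ_solid = L₀ − L_s = 138 − 105.3 = 32.7 mm

32.7 mm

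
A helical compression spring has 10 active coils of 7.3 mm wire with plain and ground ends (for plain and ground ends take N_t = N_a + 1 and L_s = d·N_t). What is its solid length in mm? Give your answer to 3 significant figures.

plain and ground ends: N_t = N_a + 1 = 10 + 1 = 11
L_s = d·N_t = 7.3 × 11 = 80.3 mm

80.3 mm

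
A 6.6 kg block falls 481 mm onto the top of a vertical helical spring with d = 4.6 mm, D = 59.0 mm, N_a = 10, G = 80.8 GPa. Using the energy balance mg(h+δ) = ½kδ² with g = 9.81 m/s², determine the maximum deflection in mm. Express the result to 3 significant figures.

200 mm

k = Gd⁴/(8D³N_a) = (80.8×10³)(4.6⁴)/(8·59.0³·10) = 2.2019 N/mm
W = mg = 6.6 × 9.81 = 64.746 N
½kδ² − Wδ − Wh = 0 → δ = (W + √(W² + 2kWh))/k
δ = (64.746 + √(4192 + 137146))/2.2019 = (64.746 + 375.95)/2.2019 = 200.14 mm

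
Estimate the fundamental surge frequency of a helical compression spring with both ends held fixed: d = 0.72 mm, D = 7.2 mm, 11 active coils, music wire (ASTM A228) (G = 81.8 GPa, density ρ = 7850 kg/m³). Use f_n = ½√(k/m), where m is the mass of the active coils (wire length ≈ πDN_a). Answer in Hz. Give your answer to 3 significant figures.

k = Gd⁴/(8D³N_a) = (81.8×10³)(0.72⁴)/(8·7.2³·11) = 0.66927 N/mm = 669.27 N/m
Wire length L = πDN_a = π·7.2·11 = 248.81 mm
m = ρ·(πd²/4)·L = 7850 × 0.40715×10⁻⁶ m² × 0.24881 m = 0.00079524 kg
f_n = ½√(k/m) = 0.5·√(669.27/0.00079524) = 0.5·√(8.416e+05) = 458.69 Hz

459 Hz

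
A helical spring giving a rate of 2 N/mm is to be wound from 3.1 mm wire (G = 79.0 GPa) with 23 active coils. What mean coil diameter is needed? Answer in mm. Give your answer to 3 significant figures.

27.1 mm

D = (Gd⁴/(8N_a·k))^(1/3) = (79.0×10³·3.1⁴/(8·23·2))^(1/3)
  = (19825.6)^(1/3) = 27.0650 mm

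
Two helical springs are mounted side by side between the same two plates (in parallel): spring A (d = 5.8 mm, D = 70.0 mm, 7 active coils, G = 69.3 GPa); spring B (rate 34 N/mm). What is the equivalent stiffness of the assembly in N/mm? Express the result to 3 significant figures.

k_A = Gd⁴/(8D³N_a) = (69.3×10³)(5.8⁴)/(8·70.0³·7) = 4.0828 N/mm
Parallel: k_eq = 4.0828 + 34 = 38.083 N/mm

38.1 N/mm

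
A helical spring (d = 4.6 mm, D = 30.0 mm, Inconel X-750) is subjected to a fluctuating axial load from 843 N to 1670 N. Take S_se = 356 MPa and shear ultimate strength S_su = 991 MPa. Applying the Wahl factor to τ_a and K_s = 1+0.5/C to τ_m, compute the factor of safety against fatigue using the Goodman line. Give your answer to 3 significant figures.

C = D/d = 30.0/4.6 = 6.5217; K_W = (4C−1)/(4C−4)+0.615/C = 1.2301; K_s = 1+0.5/C = 1.0767
F_a = (F_max−F_min)/2 = 413.5 N; F_m = (F_max+F_min)/2 = 1256.5 N
τ_a = K_W·8F_aD/(πd³) = 1.2301 × 324.54 = 399.22 MPa
τ_m = K_s·8F_mD/(πd³) = 1.0767 × 986.17 = 1061.8 MPa
Goodman: 1/n_f = τ_a/S_se + τ_m/S_su = 399.22/356 + 1061.8/991 = 1.12141 + 1.07142 = 2.1928
n_f = 1/2.1928 = 0.456

0.456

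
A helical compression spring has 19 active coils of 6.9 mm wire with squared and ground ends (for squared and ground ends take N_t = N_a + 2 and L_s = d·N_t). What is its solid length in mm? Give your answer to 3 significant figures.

squared and ground ends: N_t = N_a + 2 = 19 + 2 = 21
L_s = d·N_t = 6.9 × 21 = 144.9 mm

145 mm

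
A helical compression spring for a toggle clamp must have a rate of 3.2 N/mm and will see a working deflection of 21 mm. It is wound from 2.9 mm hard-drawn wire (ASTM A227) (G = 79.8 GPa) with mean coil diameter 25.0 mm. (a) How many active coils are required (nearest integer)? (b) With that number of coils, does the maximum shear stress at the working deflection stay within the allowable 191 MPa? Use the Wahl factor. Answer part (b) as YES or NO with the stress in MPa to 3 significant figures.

(a) 14 coils; (b) NO, τ_max = 207 MPa

N_a = Gd⁴/(8D³k) = (79.8×10³)(2.9⁴)/(8·25.0³·3.2) = 14.11 → N_a = 14
Actual rate k = Gd⁴/(8D³·14) = 3.2252 N/mm
Working load F = kδ = 3.2252·21 = 67.729 N
C = 25.0/2.9 = 8.6207; K_W = (4C−1)/(4C−4)+0.615/C = 1.1698
τ_max = K_W·8FD/(πd³) = 1.1698·176.79 = 206.8 MPa
τ_max > 191 MPa → exceeds allowable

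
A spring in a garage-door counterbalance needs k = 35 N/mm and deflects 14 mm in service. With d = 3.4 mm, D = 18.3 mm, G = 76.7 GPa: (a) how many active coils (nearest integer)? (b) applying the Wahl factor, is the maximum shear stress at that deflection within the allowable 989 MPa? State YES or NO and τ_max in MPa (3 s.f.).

(a) 6 coils; (b) YES, τ_max = 743 MPa

N_a = Gd⁴/(8D³k) = (76.7×10³)(3.4⁴)/(8·18.3³·35) = 5.973 → N_a = 6
Actual rate k = Gd⁴/(8D³·6) = 34.843 N/mm
Working load F = kδ = 34.843·14 = 487.8 N
C = 18.3/3.4 = 5.3824; K_W = (4C−1)/(4C−4)+0.615/C = 1.2854
τ_max = K_W·8FD/(πd³) = 1.2854·578.36 = 743.43 MPa
τ_max ≤ 989 MPa → acceptable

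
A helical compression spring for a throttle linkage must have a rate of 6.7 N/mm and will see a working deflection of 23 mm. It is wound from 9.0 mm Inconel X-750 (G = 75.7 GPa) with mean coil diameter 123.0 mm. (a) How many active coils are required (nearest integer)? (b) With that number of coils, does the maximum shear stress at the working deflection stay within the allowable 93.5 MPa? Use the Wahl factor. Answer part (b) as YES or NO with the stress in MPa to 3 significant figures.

N_a = Gd⁴/(8D³k) = (75.7×10³)(9.0⁴)/(8·123.0³·6.7) = 4.98 → N_a = 5
Actual rate k = Gd⁴/(8D³·5) = 6.6725 N/mm
Working load F = kδ = 6.6725·23 = 153.47 N
C = 123.0/9.0 = 13.6667; K_W = (4C−1)/(4C−4)+0.615/C = 1.1042
τ_max = K_W·8FD/(πd³) = 1.1042·65.938 = 72.809 MPa
τ_max ≤ 93.5 MPa → acceptable

(a) 5 coils; (b) YES, τ_max = 72.8 MPa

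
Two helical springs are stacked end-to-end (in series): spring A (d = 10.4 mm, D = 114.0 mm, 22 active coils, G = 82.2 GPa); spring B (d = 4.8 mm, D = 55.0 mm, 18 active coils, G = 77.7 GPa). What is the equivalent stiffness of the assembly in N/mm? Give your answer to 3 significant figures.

1.17 N/mm

k_A = Gd⁴/(8D³N_a) = (82.2×10³)(10.4⁴)/(8·114.0³·22) = 3.6879 N/mm
k_B = Gd⁴/(8D³N_a) = (77.7×10³)(4.8⁴)/(8·55.0³·18) = 1.7216 N/mm
Series: 1/k_eq = 1/3.6879 + 1/1.7216 = 0.85201; k_eq = 1.1737 N/mm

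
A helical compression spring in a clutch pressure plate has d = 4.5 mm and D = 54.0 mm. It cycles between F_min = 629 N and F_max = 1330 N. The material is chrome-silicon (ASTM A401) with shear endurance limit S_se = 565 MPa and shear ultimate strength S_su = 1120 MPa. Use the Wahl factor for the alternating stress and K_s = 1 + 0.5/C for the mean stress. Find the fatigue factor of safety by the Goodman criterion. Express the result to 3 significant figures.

0.413

C = D/d = 54.0/4.5 = 12.0000; K_W = (4C−1)/(4C−4)+0.615/C = 1.1194; K_s = 1+0.5/C = 1.0417
F_a = (F_max−F_min)/2 = 350.5 N; F_m = (F_max+F_min)/2 = 979.5 N
τ_a = K_W·8F_aD/(πd³) = 1.1194 × 528.91 = 592.08 MPa
τ_m = K_s·8F_mD/(πd³) = 1.0417 × 1478.1 = 1539.7 MPa
Goodman: 1/n_f = τ_a/S_se + τ_m/S_su = 592.08/565 + 1539.7/1120 = 1.04793 + 1.37471 = 2.4226
n_f = 1/2.4226 = 0.4128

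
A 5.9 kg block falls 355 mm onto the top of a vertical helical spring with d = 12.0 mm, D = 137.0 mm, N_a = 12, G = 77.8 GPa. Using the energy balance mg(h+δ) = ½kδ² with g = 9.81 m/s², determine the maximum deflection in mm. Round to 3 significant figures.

k = Gd⁴/(8D³N_a) = (77.8×10³)(12.0⁴)/(8·137.0³·12) = 6.5354 N/mm
W = mg = 5.9 × 9.81 = 57.879 N
½kδ² − Wδ − Wh = 0 → δ = (W + √(W² + 2kWh))/k
δ = (57.879 + √(3350 + 268566))/6.5354 = (57.879 + 521.46)/6.5354 = 88.646 mm

88.6 mm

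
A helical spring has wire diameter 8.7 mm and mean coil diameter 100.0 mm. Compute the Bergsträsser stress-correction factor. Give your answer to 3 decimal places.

1.116

C = D/d = 100.0/8.7 = 11.4943
K_B = (4C+2)/(4C−3) = 47.977/42.977 = 1.1163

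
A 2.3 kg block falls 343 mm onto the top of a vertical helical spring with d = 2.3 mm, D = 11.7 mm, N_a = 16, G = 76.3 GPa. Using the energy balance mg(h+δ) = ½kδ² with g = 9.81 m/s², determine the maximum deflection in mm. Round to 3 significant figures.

40.8 mm

k = Gd⁴/(8D³N_a) = (76.3×10³)(2.3⁴)/(8·11.7³·16) = 10.415 N/mm
W = mg = 2.3 × 9.81 = 22.563 N
½kδ² − Wδ − Wh = 0 → δ = (W + √(W² + 2kWh))/k
δ = (22.563 + √(509.09 + 161209))/10.415 = (22.563 + 402.14)/10.415 = 40.777 mm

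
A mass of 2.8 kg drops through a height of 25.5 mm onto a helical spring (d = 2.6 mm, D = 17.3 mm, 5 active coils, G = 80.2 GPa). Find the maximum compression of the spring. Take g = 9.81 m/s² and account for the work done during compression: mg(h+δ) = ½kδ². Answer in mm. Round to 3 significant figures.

10.6 mm

k = Gd⁴/(8D³N_a) = (80.2×10³)(2.6⁴)/(8·17.3³·5) = 17.696 N/mm
W = mg = 2.8 × 9.81 = 27.468 N
½kδ² − Wδ − Wh = 0 → δ = (W + √(W² + 2kWh))/k
δ = (27.468 + √(754.49 + 24789.4))/17.696 = (27.468 + 159.82)/17.696 = 10.584 mm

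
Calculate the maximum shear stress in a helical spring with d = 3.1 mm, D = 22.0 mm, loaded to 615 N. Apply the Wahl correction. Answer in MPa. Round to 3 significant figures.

Spring index C = D/d = 22.0/3.1 = 7.0968
K_W = (4C−1)/(4C−4) + 0.615/C = 27.387/24.387 + 0.0867 = 1.2097
τ₀ = 8FD/(πd³) = 8·615·22.0/(π·3.1³) = 108240/93.591 = 1156.5 MPa
τ_max = K·τ₀ = 1.2097 × 1156.5 = 1399 MPa

1400 MPa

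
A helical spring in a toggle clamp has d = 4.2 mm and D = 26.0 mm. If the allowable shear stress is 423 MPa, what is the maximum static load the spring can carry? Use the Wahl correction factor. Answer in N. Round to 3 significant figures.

381 N

C = D/d = 26.0/4.2 = 6.1905
K_W = (4C−1)/(4C−4) + 0.615/C = 23.762/20.762 + 0.0993 = 1.2438
τ_max = K·8FD/(πd³) → F_max = τ_allow·πd³/(8DK)
F_max = 423·π·4.2³/(8·26.0·1.2438) = 98455/258.72 = 380.55 N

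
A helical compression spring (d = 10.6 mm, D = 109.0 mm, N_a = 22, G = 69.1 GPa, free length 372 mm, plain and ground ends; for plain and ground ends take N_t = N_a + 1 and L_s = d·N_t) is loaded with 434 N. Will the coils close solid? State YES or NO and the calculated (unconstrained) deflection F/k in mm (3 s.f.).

k = Gd⁴/(8D³N_a) = (69.1×10³)(10.6⁴)/(8·109.0³·22) = 3.8274 N/mm
N_t = 23; L_s = 10.6·23 = 243.8 mm; δ_solid = L₀ − L_s = 372 − 243.8 = 128.2 mm
δ = F/k = 434/3.8274 = 113.39 mm
δ < δ_solid → spring does not go solid

NO, δ = 113 mm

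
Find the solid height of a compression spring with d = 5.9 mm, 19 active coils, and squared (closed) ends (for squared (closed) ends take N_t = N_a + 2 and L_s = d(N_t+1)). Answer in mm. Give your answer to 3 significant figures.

130 mm

squared (closed) ends: N_t = N_a + 2 = 19 + 2 = 21
L_s = d·(N_t+1) = 5.9 × 22 = 129.8 mm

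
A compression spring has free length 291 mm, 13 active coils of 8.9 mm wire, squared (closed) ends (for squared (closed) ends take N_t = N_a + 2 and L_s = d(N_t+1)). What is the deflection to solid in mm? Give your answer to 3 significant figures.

149 mm

N_t = 15; L_s = 8.9·16 = 142.4 mm
δ_solid = L₀ − L_s = 291 − 142.4 = 148.6 mm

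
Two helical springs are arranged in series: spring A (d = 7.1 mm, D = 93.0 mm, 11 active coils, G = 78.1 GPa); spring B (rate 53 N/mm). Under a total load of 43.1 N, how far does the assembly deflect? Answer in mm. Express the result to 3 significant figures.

16.2 mm

k_A = Gd⁴/(8D³N_a) = (78.1×10³)(7.1⁴)/(8·93.0³·11) = 2.8038 N/mm
Series: 1/k_eq = 1/2.8038 + 1/53 = 0.37552; k_eq = 2.663 N/mm
δ = F/k_eq = 43.1/2.663 = 16.185 mm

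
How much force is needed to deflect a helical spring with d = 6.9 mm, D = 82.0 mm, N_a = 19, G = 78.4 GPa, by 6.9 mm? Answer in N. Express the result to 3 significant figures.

14.6 N

k = Gd⁴/(8D³N_a) = (78.4×10³)(6.9⁴)/(8·82.0³·19) = 2.1204 N/mm
F = k·δ = 2.1204 × 6.9 = 14.631 N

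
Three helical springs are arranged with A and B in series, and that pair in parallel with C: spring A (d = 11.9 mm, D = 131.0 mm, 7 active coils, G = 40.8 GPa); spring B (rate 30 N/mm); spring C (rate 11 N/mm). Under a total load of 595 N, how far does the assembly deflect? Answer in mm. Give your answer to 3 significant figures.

k_A = Gd⁴/(8D³N_a) = (40.8×10³)(11.9⁴)/(8·131.0³·7) = 6.499 N/mm
Springs A,B series: k_AB = 1/(1/6.499+1/30) = 5.3418 N/mm; parallel with C: k_eq = 5.3418+11 = 16.342 N/mm
δ = F/k_eq = 595/16.342 = 36.41 mm

36.4 mm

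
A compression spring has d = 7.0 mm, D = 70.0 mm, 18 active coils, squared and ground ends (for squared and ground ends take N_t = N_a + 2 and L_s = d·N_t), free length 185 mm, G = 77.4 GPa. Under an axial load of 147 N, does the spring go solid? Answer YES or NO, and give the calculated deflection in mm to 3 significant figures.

k = Gd⁴/(8D³N_a) = (77.4×10³)(7.0⁴)/(8·70.0³·18) = 3.7625 N/mm
N_t = 20; L_s = 7.0·20 = 140 mm; δ_solid = L₀ − L_s = 185 − 140 = 45 mm
δ = F/k = 147/3.7625 = 39.07 mm
δ < δ_solid → spring does not go solid

NO, δ = 39.1 mm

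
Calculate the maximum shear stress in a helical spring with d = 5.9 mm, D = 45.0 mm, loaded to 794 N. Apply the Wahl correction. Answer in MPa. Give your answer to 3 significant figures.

Spring index C = D/d = 45.0/5.9 = 7.6271
K_W = (4C−1)/(4C−4) + 0.615/C = 29.508/26.508 + 0.0806 = 1.1938
τ₀ = 8FD/(πd³) = 8·794·45.0/(π·5.9³) = 285840/645.22 = 443.01 MPa
τ_max = K·τ₀ = 1.1938 × 443.01 = 528.87 MPa

529 MPa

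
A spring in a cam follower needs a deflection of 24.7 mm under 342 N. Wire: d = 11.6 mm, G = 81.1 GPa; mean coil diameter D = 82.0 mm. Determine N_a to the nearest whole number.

24

Required rate k = F/δ = 342/24.7 = 13.846 N/mm
N_a = Gd⁴/(8D³k) = (81.1×10³ × 11.6⁴)/(8 × 82.0³ × 13.846)
    = 1.46843e+09 / 6.10746e+07 = 24.04 → 24 coils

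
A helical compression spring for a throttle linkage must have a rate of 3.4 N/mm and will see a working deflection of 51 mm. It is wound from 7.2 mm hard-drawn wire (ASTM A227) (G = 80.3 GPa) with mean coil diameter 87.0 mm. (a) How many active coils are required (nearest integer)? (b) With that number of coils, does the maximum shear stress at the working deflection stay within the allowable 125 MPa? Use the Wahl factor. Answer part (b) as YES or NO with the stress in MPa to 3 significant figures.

(a) 12 coils; (b) YES, τ_max = 116 MPa

N_a = Gd⁴/(8D³k) = (80.3×10³)(7.2⁴)/(8·87.0³·3.4) = 12.05 → N_a = 12
Actual rate k = Gd⁴/(8D³·12) = 3.4136 N/mm
Working load F = kδ = 3.4136·51 = 174.1 N
C = 87.0/7.2 = 12.0833; K_W = (4C−1)/(4C−4)+0.615/C = 1.1186
τ_max = K_W·8FD/(πd³) = 1.1186·103.34 = 115.59 MPa
τ_max ≤ 125 MPa → acceptable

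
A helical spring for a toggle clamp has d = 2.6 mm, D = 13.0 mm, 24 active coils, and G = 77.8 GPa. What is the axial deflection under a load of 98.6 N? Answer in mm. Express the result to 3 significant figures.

k = Gd⁴/(8D³N_a) = (77.8×10³)(2.6⁴)/(8·13.0³·24) = 8.4283 N/mm
δ = F/k = 98.6 / 8.4283 = 11.699 mm

11.7 mm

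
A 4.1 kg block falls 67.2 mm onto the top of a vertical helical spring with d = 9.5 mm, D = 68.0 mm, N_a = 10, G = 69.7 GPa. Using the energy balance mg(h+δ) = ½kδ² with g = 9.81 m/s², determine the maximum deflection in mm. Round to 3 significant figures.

k = Gd⁴/(8D³N_a) = (69.7×10³)(9.5⁴)/(8·68.0³·10) = 22.569 N/mm
W = mg = 4.1 × 9.81 = 40.221 N
½kδ² − Wδ − Wh = 0 → δ = (W + √(W² + 2kWh))/k
δ = (40.221 + √(1617.7 + 122001))/22.569 = (40.221 + 351.59)/22.569 = 17.361 mm

17.4 mm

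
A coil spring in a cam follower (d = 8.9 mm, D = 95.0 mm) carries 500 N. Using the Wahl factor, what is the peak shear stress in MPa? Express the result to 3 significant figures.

Spring index C = D/d = 95.0/8.9 = 10.6742
K_W = (4C−1)/(4C−4) + 0.615/C = 41.697/38.697 + 0.0576 = 1.1351
τ₀ = 8FD/(πd³) = 8·500·95.0/(π·8.9³) = 380000/2214.7 = 171.58 MPa
τ_max = K·τ₀ = 1.1351 × 171.58 = 194.77 MPa

195 MPa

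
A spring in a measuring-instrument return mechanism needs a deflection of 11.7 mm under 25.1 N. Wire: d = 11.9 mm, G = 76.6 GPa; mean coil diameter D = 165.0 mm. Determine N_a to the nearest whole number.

20

Required rate k = F/δ = 25.1/11.7 = 2.1453 N/mm
N_a = Gd⁴/(8D³k) = (76.6×10³ × 11.9⁴)/(8 × 165.0³ × 2.1453)
    = 1.53609e+09 / 7.70956e+07 = 19.92 → 20 coils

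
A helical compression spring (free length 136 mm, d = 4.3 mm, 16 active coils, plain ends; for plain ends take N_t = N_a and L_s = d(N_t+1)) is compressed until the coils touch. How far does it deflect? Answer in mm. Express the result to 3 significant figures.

N_t = 16; L_s = 4.3·17 = 73.1 mm
δ_solid = L₀ − L_s = 136 − 73.1 = 62.9 mm

62.9 mm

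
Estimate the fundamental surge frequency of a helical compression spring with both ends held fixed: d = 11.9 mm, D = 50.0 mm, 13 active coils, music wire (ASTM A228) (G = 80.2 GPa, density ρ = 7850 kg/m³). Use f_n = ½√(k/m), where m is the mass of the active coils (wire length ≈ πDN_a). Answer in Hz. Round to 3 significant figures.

132 Hz

k = Gd⁴/(8D³N_a) = (80.2×10³)(11.9⁴)/(8·50.0³·13) = 123.71 N/mm = 1.2371e+05 N/m
Wire length L = πDN_a = π·50.0·13 = 2042 mm
m = ρ·(πd²/4)·L = 7850 × 111.22×10⁻⁶ m² × 2.042 m = 1.7829 kg
f_n = ½√(k/m) = 0.5·√(1.2371e+05/1.7829) = 0.5·√(69391) = 131.71 Hz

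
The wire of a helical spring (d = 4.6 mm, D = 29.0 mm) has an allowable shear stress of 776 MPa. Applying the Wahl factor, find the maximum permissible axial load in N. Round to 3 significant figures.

826 N

C = D/d = 29.0/4.6 = 6.3043
K_W = (4C−1)/(4C−4) + 0.615/C = 24.217/21.217 + 0.0976 = 1.2389
τ_max = K·8FD/(πd³) → F_max = τ_allow·πd³/(8DK)
F_max = 776·π·4.6³/(8·29.0·1.2389) = 2.3729e+05/287.44 = 825.55 N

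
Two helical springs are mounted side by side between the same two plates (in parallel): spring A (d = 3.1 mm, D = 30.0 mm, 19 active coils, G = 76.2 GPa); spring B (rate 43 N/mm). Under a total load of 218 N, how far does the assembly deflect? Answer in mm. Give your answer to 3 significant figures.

4.88 mm

k_A = Gd⁴/(8D³N_a) = (76.2×10³)(3.1⁴)/(8·30.0³·19) = 1.7147 N/mm
Parallel: k_eq = 1.7147 + 43 = 44.715 N/mm
δ = F/k_eq = 218/44.715 = 4.8754 mm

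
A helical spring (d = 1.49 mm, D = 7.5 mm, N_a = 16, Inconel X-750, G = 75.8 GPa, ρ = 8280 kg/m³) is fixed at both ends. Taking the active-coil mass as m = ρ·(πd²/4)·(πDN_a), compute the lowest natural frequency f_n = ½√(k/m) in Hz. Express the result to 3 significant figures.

564 Hz

k = Gd⁴/(8D³N_a) = (75.8×10³)(1.49⁴)/(8·7.5³·16) = 6.9186 N/mm = 6918.6 N/m
Wire length L = πDN_a = π·7.5·16 = 376.99 mm
m = ρ·(πd²/4)·L = 8280 × 1.7437×10⁻⁶ m² × 0.37699 m = 0.0054428 kg
f_n = ½√(k/m) = 0.5·√(6918.6/0.0054428) = 0.5·√(1.2711e+06) = 563.73 Hz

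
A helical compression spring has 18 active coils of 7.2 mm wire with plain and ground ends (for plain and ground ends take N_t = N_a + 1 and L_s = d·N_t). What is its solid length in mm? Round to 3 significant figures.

137 mm

plain and ground ends: N_t = N_a + 1 = 18 + 1 = 19
L_s = d·N_t = 7.2 × 19 = 136.8 mm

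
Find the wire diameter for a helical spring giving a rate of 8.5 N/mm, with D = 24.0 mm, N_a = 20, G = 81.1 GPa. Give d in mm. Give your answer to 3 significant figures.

d = (8D³N_a·k / G)^(1/4) = (8·24.0³·20·8.5 / (81.1×10³))^0.25
  = (231.82)^0.25 = 3.9020 mm

3.90 mm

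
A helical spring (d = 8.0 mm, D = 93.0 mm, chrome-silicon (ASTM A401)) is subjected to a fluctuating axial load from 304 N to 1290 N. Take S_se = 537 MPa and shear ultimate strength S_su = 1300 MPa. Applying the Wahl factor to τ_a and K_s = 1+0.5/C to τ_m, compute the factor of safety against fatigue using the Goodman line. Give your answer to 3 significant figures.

1.29

C = D/d = 93.0/8.0 = 11.6250; K_W = (4C−1)/(4C−4)+0.615/C = 1.1235; K_s = 1+0.5/C = 1.0430
F_a = (F_max−F_min)/2 = 493 N; F_m = (F_max+F_min)/2 = 797 N
τ_a = K_W·8F_aD/(πd³) = 1.1235 × 228.03 = 256.19 MPa
τ_m = K_s·8F_mD/(πd³) = 1.0430 × 368.65 = 384.5 MPa
Goodman: 1/n_f = τ_a/S_se + τ_m/S_su = 256.19/537 + 384.5/1300 = 0.47708 + 0.29577 = 0.77286
n_f = 1/0.77286 = 1.294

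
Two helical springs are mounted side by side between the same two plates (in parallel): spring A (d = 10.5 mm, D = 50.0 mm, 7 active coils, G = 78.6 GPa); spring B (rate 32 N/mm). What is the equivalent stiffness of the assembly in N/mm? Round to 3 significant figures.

k_A = Gd⁴/(8D³N_a) = (78.6×10³)(10.5⁴)/(8·50.0³·7) = 136.48 N/mm
Parallel: k_eq = 136.48 + 32 = 168.48 N/mm

168 N/mm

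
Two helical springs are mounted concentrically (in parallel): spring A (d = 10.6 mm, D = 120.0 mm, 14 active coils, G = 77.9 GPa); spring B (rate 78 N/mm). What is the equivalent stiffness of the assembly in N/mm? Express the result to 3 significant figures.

83.1 N/mm

k_A = Gd⁴/(8D³N_a) = (77.9×10³)(10.6⁴)/(8·120.0³·14) = 5.0816 N/mm
Parallel: k_eq = 5.0816 + 78 = 83.082 N/mm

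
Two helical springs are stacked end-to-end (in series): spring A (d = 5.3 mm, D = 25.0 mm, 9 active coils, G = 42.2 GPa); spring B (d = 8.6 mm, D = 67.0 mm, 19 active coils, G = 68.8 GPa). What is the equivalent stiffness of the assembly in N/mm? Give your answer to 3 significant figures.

6.44 N/mm

k_A = Gd⁴/(8D³N_a) = (42.2×10³)(5.3⁴)/(8·25.0³·9) = 29.598 N/mm
k_B = Gd⁴/(8D³N_a) = (68.8×10³)(8.6⁴)/(8·67.0³·19) = 8.2322 N/mm
Series: 1/k_eq = 1/29.598 + 1/8.2322 = 0.15526; k_eq = 6.4408 N/mm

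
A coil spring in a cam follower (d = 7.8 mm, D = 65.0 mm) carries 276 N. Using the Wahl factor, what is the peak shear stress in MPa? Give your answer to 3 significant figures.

Spring index C = D/d = 65.0/7.8 = 8.3333
K_W = (4C−1)/(4C−4) + 0.615/C = 32.333/29.333 + 0.0738 = 1.1761
τ₀ = 8FD/(πd³) = 8·276·65.0/(π·7.8³) = 143520/1490.8 = 96.267 MPa
τ_max = K·τ₀ = 1.1761 × 96.267 = 113.22 MPa

113 MPa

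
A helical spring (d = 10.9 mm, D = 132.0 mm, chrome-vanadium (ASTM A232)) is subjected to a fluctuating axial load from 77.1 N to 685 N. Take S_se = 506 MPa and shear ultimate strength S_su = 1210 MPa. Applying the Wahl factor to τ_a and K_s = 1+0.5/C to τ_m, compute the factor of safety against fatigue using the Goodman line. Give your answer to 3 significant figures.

3.85

C = D/d = 132.0/10.9 = 12.1101; K_W = (4C−1)/(4C−4)+0.615/C = 1.1183; K_s = 1+0.5/C = 1.0413
F_a = (F_max−F_min)/2 = 303.95 N; F_m = (F_max+F_min)/2 = 381.05 N
τ_a = K_W·8F_aD/(πd³) = 1.1183 × 78.893 = 88.225 MPa
τ_m = K_s·8F_mD/(πd³) = 1.0413 × 98.905 = 102.99 MPa
Goodman: 1/n_f = τ_a/S_se + τ_m/S_su = 88.225/506 + 102.99/1210 = 0.17436 + 0.08511 = 0.25947
n_f = 1/0.25947 = 3.854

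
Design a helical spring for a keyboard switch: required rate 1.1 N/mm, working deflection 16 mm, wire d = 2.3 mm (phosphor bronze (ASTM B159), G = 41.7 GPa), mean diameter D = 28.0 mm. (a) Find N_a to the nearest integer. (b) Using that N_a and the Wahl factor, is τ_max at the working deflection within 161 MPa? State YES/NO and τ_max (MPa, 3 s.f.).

(a) 6 coils; (b) YES, τ_max = 116 MPa

N_a = Gd⁴/(8D³k) = (41.7×10³)(2.3⁴)/(8·28.0³·1.1) = 6.041 → N_a = 6
Actual rate k = Gd⁴/(8D³·6) = 1.1075 N/mm
Working load F = kδ = 1.1075·16 = 17.72 N
C = 28.0/2.3 = 12.1739; K_W = (4C−1)/(4C−4)+0.615/C = 1.1176
τ_max = K_W·8FD/(πd³) = 1.1176·103.84 = 116.06 MPa
τ_max ≤ 161 MPa → acceptable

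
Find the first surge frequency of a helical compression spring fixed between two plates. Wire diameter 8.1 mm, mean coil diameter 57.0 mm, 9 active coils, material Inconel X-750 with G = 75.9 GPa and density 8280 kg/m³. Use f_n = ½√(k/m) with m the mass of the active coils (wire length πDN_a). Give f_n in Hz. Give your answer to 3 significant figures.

94.4 Hz

k = Gd⁴/(8D³N_a) = (75.9×10³)(8.1⁴)/(8·57.0³·9) = 24.503 N/mm = 24503 N/m
Wire length L = πDN_a = π·57.0·9 = 1611.6 mm
m = ρ·(πd²/4)·L = 8280 × 51.53×10⁻⁶ m² × 1.6116 m = 0.68763 kg
f_n = ½√(k/m) = 0.5·√(24503/0.68763) = 0.5·√(35634) = 94.385 Hz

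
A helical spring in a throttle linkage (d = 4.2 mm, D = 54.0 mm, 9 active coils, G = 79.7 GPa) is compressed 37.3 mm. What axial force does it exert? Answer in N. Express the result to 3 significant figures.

k = Gd⁴/(8D³N_a) = (79.7×10³)(4.2⁴)/(8·54.0³·9) = 2.1875 N/mm
F = k·δ = 2.1875 × 37.3 = 81.593 N

81.6 N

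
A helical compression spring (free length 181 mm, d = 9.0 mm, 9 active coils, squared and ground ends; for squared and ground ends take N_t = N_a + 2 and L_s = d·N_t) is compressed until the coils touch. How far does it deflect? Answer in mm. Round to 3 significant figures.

82.0 mm

N_t = 11; L_s = 9.0·11 = 99 mm
δ_solid = L₀ − L_s = 181 − 99 = 82 mm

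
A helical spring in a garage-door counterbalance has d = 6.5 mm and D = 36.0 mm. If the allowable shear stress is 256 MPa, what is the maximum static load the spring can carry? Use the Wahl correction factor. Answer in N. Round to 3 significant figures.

601 N

C = D/d = 36.0/6.5 = 5.5385
K_W = (4C−1)/(4C−4) + 0.615/C = 21.154/18.154 + 0.1110 = 1.2763
τ_max = K·8FD/(πd³) → F_max = τ_allow·πd³/(8DK)
F_max = 256·π·6.5³/(8·36.0·1.2763) = 2.2087e+05/367.57 = 600.88 N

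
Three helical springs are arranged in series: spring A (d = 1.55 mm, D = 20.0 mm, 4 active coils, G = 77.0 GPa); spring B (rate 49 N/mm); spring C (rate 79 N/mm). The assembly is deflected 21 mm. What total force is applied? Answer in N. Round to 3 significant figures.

k_A = Gd⁴/(8D³N_a) = (77.0×10³)(1.55⁴)/(8·20.0³·4) = 1.7361 N/mm
Series: 1/k_eq = 1/1.7361 + 1/49 + 1/79 = 0.60907; k_eq = 1.6419 N/mm
F = k_eq·δ = 1.6419·21 = 34.479 N

34.5 N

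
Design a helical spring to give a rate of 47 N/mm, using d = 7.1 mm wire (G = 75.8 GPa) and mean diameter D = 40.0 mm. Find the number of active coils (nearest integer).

N_a = Gd⁴/(8D³k) = (75.8×10³ × 7.1⁴)/(8 × 40.0³ × 47)
    = 1.92621e+08 / 2.4064e+07 = 8.005 → 8 coils

8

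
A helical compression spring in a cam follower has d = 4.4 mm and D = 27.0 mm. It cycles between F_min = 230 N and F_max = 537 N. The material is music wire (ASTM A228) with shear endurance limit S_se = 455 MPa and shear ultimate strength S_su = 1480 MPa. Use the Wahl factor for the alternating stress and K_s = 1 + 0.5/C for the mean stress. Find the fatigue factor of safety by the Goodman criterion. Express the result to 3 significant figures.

C = D/d = 27.0/4.4 = 6.1364; K_W = (4C−1)/(4C−4)+0.615/C = 1.2462; K_s = 1+0.5/C = 1.0815
F_a = (F_max−F_min)/2 = 153.5 N; F_m = (F_max+F_min)/2 = 383.5 N
τ_a = K_W·8F_aD/(πd³) = 1.2462 × 123.9 = 154.4 MPa
τ_m = K_s·8F_mD/(πd³) = 1.0815 × 309.54 = 334.76 MPa
Goodman: 1/n_f = τ_a/S_se + τ_m/S_su = 154.4/455 + 334.76/1480 = 0.33935 + 0.22619 = 0.56553
n_f = 1/0.56553 = 1.768

1.77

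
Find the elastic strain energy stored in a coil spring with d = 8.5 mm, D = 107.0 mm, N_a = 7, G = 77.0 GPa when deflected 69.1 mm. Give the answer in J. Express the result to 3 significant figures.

14.0 J

k = Gd⁴/(8D³N_a) = (77.0×10³)(8.5⁴)/(8·107.0³·7) = 5.859 N/mm
U = ½kδ² = 0.5 × 5.859 × 69.1² = 13988 N·mm = 13.988 J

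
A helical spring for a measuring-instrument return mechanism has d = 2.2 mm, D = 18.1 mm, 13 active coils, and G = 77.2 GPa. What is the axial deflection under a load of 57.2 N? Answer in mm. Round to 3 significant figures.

19.5 mm

k = Gd⁴/(8D³N_a) = (77.2×10³)(2.2⁴)/(8·18.1³·13) = 2.9325 N/mm
δ = F/k = 57.2 / 2.9325 = 19.505 mm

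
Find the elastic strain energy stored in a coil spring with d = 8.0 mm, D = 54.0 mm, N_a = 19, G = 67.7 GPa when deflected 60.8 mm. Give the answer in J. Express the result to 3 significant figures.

21.4 J

k = Gd⁴/(8D³N_a) = (67.7×10³)(8.0⁴)/(8·54.0³·19) = 11.586 N/mm
U = ½kδ² = 0.5 × 11.586 × 60.8² = 21414 N·mm = 21.414 J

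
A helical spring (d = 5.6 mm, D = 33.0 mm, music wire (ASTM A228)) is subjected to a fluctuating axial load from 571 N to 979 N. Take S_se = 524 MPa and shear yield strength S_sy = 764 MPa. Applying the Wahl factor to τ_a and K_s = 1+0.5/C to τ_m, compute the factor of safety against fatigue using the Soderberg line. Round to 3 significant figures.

C = D/d = 33.0/5.6 = 5.8929; K_W = (4C−1)/(4C−4)+0.615/C = 1.2576; K_s = 1+0.5/C = 1.0848
F_a = (F_max−F_min)/2 = 204 N; F_m = (F_max+F_min)/2 = 775 N
τ_a = K_W·8F_aD/(πd³) = 1.2576 × 97.616 = 122.77 MPa
τ_m = K_s·8F_mD/(πd³) = 1.0848 × 370.84 = 402.31 MPa
Soderberg: 1/n_f = τ_a/S_se + τ_m/S_sy = 122.77/524 + 402.31/764 = 0.23429 + 0.52658 = 0.76087
n_f = 1/0.76087 = 1.314

1.31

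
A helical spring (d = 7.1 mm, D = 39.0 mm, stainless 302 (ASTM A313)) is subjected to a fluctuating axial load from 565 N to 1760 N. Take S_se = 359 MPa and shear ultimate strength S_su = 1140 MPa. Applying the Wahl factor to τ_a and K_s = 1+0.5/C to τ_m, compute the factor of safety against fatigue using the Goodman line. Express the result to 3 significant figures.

1.11

C = D/d = 39.0/7.1 = 5.4930; K_W = (4C−1)/(4C−4)+0.615/C = 1.2789; K_s = 1+0.5/C = 1.0910
F_a = (F_max−F_min)/2 = 597.5 N; F_m = (F_max+F_min)/2 = 1162.5 N
τ_a = K_W·8F_aD/(πd³) = 1.2789 × 165.79 = 212.03 MPa
τ_m = K_s·8F_mD/(πd³) = 1.0910 × 322.57 = 351.93 MPa
Goodman: 1/n_f = τ_a/S_se + τ_m/S_su = 212.03/359 + 351.93/1140 = 0.59062 + 0.30871 = 0.89933
n_f = 1/0.89933 = 1.112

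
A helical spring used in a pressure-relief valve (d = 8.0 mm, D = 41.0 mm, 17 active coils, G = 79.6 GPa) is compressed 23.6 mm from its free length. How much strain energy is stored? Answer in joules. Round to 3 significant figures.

k = Gd⁴/(8D³N_a) = (79.6×10³)(8.0⁴)/(8·41.0³·17) = 34.784 N/mm
U = ½kδ² = 0.5 × 34.784 × 23.6² = 9686.7 N·mm = 9.6867 J

9.69 J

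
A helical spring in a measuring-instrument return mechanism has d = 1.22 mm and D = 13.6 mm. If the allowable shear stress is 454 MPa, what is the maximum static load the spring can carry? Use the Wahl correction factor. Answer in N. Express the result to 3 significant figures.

C = D/d = 13.6/1.22 = 11.1475
K_W = (4C−1)/(4C−4) + 0.615/C = 43.590/40.590 + 0.0552 = 1.1291
τ_max = K·8FD/(πd³) → F_max = τ_allow·πd³/(8DK)
F_max = 454·π·1.22³/(8·13.6·1.1291) = 2589.9/122.84 = 21.083 N

21.1 N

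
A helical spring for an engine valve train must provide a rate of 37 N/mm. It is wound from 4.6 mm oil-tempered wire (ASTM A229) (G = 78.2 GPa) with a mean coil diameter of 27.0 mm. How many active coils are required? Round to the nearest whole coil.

6

N_a = Gd⁴/(8D³k) = (78.2×10³ × 4.6⁴)/(8 × 27.0³ × 37)
    = 3.50137e+07 / 5.82617e+06 = 6.01 → 6 coils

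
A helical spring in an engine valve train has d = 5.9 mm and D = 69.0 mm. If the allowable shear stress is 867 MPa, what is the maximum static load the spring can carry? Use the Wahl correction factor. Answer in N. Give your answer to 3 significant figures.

903 N

C = D/d = 69.0/5.9 = 11.6949
K_W = (4C−1)/(4C−4) + 0.615/C = 45.780/42.780 + 0.0526 = 1.1227
τ_max = K·8FD/(πd³) → F_max = τ_allow·πd³/(8DK)
F_max = 867·π·5.9³/(8·69.0·1.1227) = 5.594e+05/619.74 = 902.64 N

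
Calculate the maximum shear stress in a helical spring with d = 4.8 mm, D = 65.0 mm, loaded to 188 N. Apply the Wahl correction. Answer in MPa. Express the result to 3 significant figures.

Spring index C = D/d = 65.0/4.8 = 13.5417
K_W = (4C−1)/(4C−4) + 0.615/C = 53.167/50.167 + 0.0454 = 1.1052
τ₀ = 8FD/(πd³) = 8·188·65.0/(π·4.8³) = 97760/347.44 = 281.38 MPa
τ_max = K·τ₀ = 1.1052 × 281.38 = 310.98 MPa

311 MPa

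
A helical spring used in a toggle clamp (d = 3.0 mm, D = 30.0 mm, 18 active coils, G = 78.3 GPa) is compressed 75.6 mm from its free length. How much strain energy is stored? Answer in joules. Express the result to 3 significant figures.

4.66 J

k = Gd⁴/(8D³N_a) = (78.3×10³)(3.0⁴)/(8·30.0³·18) = 1.6313 N/mm
U = ½kδ² = 0.5 × 1.6313 × 75.6² = 4661.6 N·mm = 4.6616 J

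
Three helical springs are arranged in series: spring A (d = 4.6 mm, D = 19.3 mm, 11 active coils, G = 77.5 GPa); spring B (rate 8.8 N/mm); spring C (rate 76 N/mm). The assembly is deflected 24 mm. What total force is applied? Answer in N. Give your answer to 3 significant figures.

165 N

k_A = Gd⁴/(8D³N_a) = (77.5×10³)(4.6⁴)/(8·19.3³·11) = 54.85 N/mm
Series: 1/k_eq = 1/54.85 + 1/8.8 + 1/76 = 0.14503; k_eq = 6.8953 N/mm
F = k_eq·δ = 6.8953·24 = 165.49 N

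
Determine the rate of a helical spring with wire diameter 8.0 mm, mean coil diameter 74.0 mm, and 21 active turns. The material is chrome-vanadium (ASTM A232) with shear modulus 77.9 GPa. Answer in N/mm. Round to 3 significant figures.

k = Gd⁴/(8D³N_a) = (77.9×10³ × 8.0⁴) / (8 × 74.0³ × 21)
  = 3.19078e+08 / 6.80776e+07 = 4.687 N/mm

4.69 N/mm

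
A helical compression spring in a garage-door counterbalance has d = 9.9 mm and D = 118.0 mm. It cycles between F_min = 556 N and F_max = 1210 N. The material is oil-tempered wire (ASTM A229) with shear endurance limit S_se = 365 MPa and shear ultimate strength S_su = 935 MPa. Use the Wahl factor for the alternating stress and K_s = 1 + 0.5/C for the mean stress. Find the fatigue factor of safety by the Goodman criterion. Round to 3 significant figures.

C = D/d = 118.0/9.9 = 11.9192; K_W = (4C−1)/(4C−4)+0.615/C = 1.1203; K_s = 1+0.5/C = 1.0419
F_a = (F_max−F_min)/2 = 327 N; F_m = (F_max+F_min)/2 = 883 N
τ_a = K_W·8F_aD/(πd³) = 1.1203 × 101.27 = 113.45 MPa
τ_m = K_s·8F_mD/(πd³) = 1.0419 × 273.45 = 284.92 MPa
Goodman: 1/n_f = τ_a/S_se + τ_m/S_su = 113.45/365 + 284.92/935 = 0.31081 + 0.30473 = 0.61554
n_f = 1/0.61554 = 1.625

1.62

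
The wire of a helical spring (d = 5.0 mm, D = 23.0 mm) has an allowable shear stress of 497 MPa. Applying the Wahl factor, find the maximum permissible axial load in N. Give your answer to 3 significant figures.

C = D/d = 23.0/5.0 = 4.6000
K_W = (4C−1)/(4C−4) + 0.615/C = 17.400/14.400 + 0.1337 = 1.3420
τ_max = K·8FD/(πd³) → F_max = τ_allow·πd³/(8DK)
F_max = 497·π·5.0³/(8·23.0·1.3420) = 1.9517e+05/246.93 = 790.38 N

790 N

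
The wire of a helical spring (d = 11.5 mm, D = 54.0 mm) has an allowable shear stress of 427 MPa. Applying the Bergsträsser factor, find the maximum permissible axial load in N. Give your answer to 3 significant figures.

3590 N

C = D/d = 54.0/11.5 = 4.6957
K_B = (4C+2)/(4C−3) = 20.783/15.783 = 1.3168
τ_max = K·8FD/(πd³) → F_max = τ_allow·πd³/(8DK)
F_max = 427·π·11.5³/(8·54.0·1.3168) = 2.0402e+06/568.86 = 3586.5 N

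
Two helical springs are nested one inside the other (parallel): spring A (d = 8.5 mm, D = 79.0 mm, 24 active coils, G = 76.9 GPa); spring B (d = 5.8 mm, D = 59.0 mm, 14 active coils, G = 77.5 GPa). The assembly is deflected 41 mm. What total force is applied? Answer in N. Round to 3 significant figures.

k_A = Gd⁴/(8D³N_a) = (76.9×10³)(8.5⁴)/(8·79.0³·24) = 4.2405 N/mm
k_B = Gd⁴/(8D³N_a) = (77.5×10³)(5.8⁴)/(8·59.0³·14) = 3.8128 N/mm
Parallel: k_eq = 4.2405 + 3.8128 = 8.0533 N/mm
F = k_eq·δ = 8.0533·41 = 330.18 N

330 N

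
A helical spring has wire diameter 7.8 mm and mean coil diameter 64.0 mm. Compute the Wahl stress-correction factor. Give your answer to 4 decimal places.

1.1790

C = D/d = 64.0/7.8 = 8.2051
K_W = (4C−1)/(4C−4) + 0.615/C = 31.821/28.821 + 0.0750 = 1.1790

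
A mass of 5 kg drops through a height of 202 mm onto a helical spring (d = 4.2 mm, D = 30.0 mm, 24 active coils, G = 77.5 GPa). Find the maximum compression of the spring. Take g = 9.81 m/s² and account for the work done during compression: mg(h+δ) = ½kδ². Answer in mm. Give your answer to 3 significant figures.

76.7 mm

k = Gd⁴/(8D³N_a) = (77.5×10³)(4.2⁴)/(8·30.0³·24) = 4.6519 N/mm
W = mg = 5 × 9.81 = 49.05 N
½kδ² − Wδ − Wh = 0 → δ = (W + √(W² + 2kWh))/k
δ = (49.05 + √(2405.9 + 92183.7))/4.6519 = (49.05 + 307.55)/4.6519 = 76.657 mm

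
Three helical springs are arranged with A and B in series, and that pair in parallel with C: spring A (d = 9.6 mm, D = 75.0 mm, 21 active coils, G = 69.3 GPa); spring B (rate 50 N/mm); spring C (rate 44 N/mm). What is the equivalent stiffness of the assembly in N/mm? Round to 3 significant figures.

51.1 N/mm

k_A = Gd⁴/(8D³N_a) = (69.3×10³)(9.6⁴)/(8·75.0³·21) = 8.3047 N/mm
Springs A,B series: k_AB = 1/(1/8.3047+1/50) = 7.1218 N/mm; parallel with C: k_eq = 7.1218+44 = 51.122 N/mm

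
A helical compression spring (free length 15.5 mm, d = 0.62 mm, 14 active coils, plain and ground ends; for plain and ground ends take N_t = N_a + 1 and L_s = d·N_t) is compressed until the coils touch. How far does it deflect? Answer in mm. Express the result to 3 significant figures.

N_t = 15; L_s = 0.62·15 = 9.3 mm
δ_solid = L₀ − L_s = 15.5 − 9.3 = 6.2 mm

6.20 mm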